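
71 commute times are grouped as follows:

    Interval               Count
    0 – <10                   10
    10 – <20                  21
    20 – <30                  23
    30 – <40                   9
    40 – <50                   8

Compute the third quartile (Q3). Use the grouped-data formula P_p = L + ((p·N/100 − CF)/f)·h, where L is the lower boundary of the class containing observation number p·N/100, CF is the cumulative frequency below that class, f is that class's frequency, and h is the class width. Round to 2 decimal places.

N = 71; target position k = 75/100 · 71 = 53.25.
Cumulative frequencies: 10, 31, 54, 63, 71.
Observation 53.25 falls in the class 20 – <30.
L = 20, CF = 31, f = 23, h = 10.
P75 = 20 + ((53.25 − 31)/23)·10 = 20 + 9.67391 = 29.6739.

29.67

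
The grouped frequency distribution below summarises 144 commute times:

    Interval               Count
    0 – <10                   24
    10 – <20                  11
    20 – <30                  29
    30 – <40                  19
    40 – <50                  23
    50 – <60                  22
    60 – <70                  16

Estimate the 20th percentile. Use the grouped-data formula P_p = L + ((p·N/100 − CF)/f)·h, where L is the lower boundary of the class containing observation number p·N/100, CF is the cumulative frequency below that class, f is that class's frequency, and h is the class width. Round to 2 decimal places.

14.36

N = 144; target position k = 20/100 · 144 = 28.8.
Cumulative frequencies: 24, 35, 64, 83, 106, 128, 144.
Observation 28.8 falls in the class 10 – <20.
L = 10, CF = 24, f = 11, h = 10.
P20 = 10 + ((28.8 − 24)/11)·10 = 10 + 4.36364 = 14.3636.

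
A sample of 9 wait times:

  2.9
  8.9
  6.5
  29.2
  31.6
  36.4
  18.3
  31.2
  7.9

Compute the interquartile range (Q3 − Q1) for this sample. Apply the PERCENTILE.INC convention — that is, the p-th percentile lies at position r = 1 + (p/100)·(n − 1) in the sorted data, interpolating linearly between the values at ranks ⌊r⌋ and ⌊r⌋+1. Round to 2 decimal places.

23.30

Sorted: 2.9, 6.5, 7.9, 8.9, 18.3, 29.2, 31.2, 31.6, 36.4.
n = 9.
P25: r = 3 (integer) → 7.9.
P75: r = 7 (integer) → 31.2.
Difference: 31.2 − 7.9 = 23.3.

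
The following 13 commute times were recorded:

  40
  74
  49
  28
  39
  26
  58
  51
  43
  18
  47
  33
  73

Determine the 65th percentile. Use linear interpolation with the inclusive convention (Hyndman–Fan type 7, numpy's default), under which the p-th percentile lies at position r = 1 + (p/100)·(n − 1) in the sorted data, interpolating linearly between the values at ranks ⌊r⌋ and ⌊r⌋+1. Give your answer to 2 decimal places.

Sorted: 18, 26, 28, 33, 39, 40, 43, 47, 49, 51, 58, 73, 74.
n = 13.
r = 1 + (65/100)·(13 − 1) = 1 + 7.8 = 8.8.
Rank 8 is 47 and rank 9 is 49.
Interpolate: 47 + 0.8·(49 − 47) = 47 + 0.8·2 = 48.6.

48.60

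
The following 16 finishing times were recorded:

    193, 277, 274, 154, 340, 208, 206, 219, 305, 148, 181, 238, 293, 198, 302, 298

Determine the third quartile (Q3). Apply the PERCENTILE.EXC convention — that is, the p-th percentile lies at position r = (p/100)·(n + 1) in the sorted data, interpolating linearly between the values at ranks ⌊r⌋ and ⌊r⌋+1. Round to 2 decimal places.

296.75

Sorted: 148, 154, 181, 193, 198, 206, 208, 219, 238, 274, 277, 293, 298, 302, 305, 340.
n = 16.
r = (75/100)·(16 + 1) = 12.75.
Rank 12 is 293 and rank 13 is 298.
Interpolate: 293 + 0.75·(298 − 293) = 293 + 0.75·5 = 296.75.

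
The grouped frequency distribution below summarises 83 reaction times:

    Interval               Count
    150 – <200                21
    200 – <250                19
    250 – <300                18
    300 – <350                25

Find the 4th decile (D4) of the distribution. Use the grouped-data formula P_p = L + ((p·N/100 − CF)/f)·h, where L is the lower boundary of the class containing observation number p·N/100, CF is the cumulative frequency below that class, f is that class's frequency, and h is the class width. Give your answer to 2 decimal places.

N = 83; target position k = 40/100 · 83 = 33.2.
Cumulative frequencies: 21, 40, 58, 83.
Observation 33.2 falls in the class 200 – <250.
L = 200, CF = 21, f = 19, h = 50.
P40 = 200 + ((33.2 − 21)/19)·50 = 200 + 32.1053 = 232.105.

232.11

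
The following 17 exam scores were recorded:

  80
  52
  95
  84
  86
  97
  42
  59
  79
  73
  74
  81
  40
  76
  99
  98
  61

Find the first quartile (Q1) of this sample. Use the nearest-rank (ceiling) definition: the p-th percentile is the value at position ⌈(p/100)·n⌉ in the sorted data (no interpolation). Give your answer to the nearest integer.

Sorted: 40, 42, 52, 59, 61, 73, 74, 76, 79, 80, 81, 84, 86, 95, 97, 98, 99.
n = 17.
Position = ⌈25/100 · 17⌉ = ⌈4.25⌉ = 5.
The value at rank 5 is 61.

61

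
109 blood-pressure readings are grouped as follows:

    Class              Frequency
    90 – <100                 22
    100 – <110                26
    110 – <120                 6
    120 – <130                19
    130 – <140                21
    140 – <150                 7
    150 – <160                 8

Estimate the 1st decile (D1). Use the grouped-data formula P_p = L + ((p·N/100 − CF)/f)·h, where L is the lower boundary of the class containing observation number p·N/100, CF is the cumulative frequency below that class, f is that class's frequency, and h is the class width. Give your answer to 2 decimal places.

N = 109; target position k = 10/100 · 109 = 10.9.
Cumulative frequencies: 22, 48, 54, 73, 94, 101, 109.
Observation 10.9 falls in the class 90 – <100.
L = 90, CF = 0, f = 22, h = 10.
P10 = 90 + ((10.9 − 0)/22)·10 = 90 + 4.95455 = 94.9545.

94.95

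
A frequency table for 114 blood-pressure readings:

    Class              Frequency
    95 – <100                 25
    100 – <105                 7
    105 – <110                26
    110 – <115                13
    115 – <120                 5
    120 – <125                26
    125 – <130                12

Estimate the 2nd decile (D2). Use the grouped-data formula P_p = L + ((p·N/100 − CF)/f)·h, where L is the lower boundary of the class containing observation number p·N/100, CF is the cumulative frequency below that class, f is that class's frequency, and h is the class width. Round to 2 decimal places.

99.56

N = 114; target position k = 20/100 · 114 = 22.8.
Cumulative frequencies: 25, 32, 58, 71, 76, 102, 114.
Observation 22.8 falls in the class 95 – <100.
L = 95, CF = 0, f = 25, h = 5.
P20 = 95 + ((22.8 − 0)/25)·5 = 95 + 4.56 = 99.56.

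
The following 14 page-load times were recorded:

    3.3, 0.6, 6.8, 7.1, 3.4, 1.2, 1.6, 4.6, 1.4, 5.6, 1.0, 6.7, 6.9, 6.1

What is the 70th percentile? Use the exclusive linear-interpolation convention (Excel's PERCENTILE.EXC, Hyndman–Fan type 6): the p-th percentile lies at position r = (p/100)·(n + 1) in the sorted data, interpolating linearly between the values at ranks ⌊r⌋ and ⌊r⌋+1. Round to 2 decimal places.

6.40

Sorted: 0.6, 1.0, 1.2, 1.4, 1.6, 3.3, 3.4, 4.6, 5.6, 6.1, 6.7, 6.8, 6.9, 7.1.
n = 14.
r = (70/100)·(14 + 1) = 10.5.
Rank 10 is 6.1 and rank 11 is 6.7.
Interpolate: 6.1 + 0.5·(6.7 − 6.1) = 6.1 + 0.5·0.6 = 6.4.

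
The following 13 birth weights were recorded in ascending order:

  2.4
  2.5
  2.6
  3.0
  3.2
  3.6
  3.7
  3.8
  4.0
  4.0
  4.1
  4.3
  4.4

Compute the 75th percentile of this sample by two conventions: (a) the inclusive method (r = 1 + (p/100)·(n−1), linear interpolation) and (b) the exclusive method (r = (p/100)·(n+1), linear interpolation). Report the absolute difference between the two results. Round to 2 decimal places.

n = 13.
(a) r = 10 → value at rank 10 = 4.
(b) r = 10.5; between ranks 10 (4.0) and 11 (4.1): 4.05.
|4 − 4.05| = 0.05.

0.05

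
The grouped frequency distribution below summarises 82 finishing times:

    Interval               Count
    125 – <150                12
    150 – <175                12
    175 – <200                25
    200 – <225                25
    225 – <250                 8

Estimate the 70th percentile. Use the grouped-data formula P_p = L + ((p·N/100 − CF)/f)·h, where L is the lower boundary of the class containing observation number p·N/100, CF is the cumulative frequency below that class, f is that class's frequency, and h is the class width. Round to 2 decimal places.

208.40

N = 82; target position k = 70/100 · 82 = 57.4.
Cumulative frequencies: 12, 24, 49, 74, 82.
Observation 57.4 falls in the class 200 – <225.
L = 200, CF = 49, f = 25, h = 25.
P70 = 200 + ((57.4 − 49)/25)·25 = 200 + 8.4 = 208.4.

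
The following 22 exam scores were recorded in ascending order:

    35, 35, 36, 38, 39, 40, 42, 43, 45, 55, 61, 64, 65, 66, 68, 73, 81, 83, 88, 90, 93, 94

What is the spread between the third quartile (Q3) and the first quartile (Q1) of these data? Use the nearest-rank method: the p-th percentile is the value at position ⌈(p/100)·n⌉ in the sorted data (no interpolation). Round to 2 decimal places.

n = 22.
P25: rank ⌈25/100·22⌉ = 6 → 40.
P75: rank ⌈75/100·22⌉ = 17 → 81.
Difference: 81 − 40 = 41.

41.00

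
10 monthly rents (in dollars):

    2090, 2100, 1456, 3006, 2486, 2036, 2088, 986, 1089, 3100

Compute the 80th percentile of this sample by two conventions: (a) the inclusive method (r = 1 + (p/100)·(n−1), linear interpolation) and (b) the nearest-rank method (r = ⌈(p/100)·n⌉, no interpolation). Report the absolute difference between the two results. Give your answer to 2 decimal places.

Sorted: 986, 1089, 1456, 2036, 2088, 2090, 2100, 2486, 3006, 3100.
n = 10.
(a) r = 8.2; between ranks 8 (2486) and 9 (3006): 2590.
(b) the nearest-rank method: rank 8 → 2486.
|2590 − 2486| = 104.

104.00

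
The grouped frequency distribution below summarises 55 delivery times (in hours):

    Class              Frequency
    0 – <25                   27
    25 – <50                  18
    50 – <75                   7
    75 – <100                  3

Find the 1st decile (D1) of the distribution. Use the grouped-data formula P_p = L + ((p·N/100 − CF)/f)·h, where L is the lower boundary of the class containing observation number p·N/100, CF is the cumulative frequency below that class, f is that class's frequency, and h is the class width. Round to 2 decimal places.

5.09

N = 55; target position k = 10/100 · 55 = 5.5.
Cumulative frequencies: 27, 45, 52, 55.
Observation 5.5 falls in the class 0 – <25.
L = 0, CF = 0, f = 27, h = 25.
P10 = 0 + ((5.5 − 0)/27)·25 = 0 + 5.09259 = 5.09259.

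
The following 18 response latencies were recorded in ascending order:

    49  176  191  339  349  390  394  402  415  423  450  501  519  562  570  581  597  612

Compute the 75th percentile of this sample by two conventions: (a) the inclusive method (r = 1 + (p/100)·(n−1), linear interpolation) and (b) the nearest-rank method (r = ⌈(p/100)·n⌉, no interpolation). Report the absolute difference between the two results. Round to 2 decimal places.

10.75

n = 18.
(a) r = 13.75; between ranks 13 (519) and 14 (562): 551.25.
(b) the nearest-rank method: rank 14 → 562.
|551.25 − 562| = 10.75.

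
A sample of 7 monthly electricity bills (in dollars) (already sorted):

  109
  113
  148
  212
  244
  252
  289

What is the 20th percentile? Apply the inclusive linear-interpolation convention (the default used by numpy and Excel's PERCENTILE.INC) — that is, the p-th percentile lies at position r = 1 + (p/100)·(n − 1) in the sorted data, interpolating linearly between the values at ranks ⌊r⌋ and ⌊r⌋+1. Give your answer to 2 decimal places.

n = 7.
r = 1 + (20/100)·(7 − 1) = 1 + 1.2 = 2.2.
Rank 2 is 113 and rank 3 is 148.
Interpolate: 113 + 0.2·(148 − 113) = 113 + 0.2·35 = 120.

120.00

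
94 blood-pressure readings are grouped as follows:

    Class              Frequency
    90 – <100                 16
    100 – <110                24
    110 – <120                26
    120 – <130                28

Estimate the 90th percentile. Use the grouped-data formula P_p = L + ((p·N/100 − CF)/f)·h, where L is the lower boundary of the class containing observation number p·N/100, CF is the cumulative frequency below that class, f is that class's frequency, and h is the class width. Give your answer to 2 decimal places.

N = 94; target position k = 90/100 · 94 = 84.6.
Cumulative frequencies: 16, 40, 66, 94.
Observation 84.6 falls in the class 120 – <130.
L = 120, CF = 66, f = 28, h = 10.
P90 = 120 + ((84.6 − 66)/28)·10 = 120 + 6.64286 = 126.643.

126.64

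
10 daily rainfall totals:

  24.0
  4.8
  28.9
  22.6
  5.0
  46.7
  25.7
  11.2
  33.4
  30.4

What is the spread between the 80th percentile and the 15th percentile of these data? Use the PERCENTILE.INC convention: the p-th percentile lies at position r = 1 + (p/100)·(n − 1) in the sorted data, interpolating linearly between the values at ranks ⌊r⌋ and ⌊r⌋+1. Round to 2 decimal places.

Sorted: 4.8, 5.0, 11.2, 22.6, 24.0, 25.7, 28.9, 30.4, 33.4, 46.7.
n = 10.
P15: r = 2.35; ranks 2–3 are 5.0, 11.2; interpolating gives 7.17.
P80: r = 8.2; ranks 8–9 are 30.4, 33.4; interpolating gives 31.
Difference: 31 − 7.17 = 23.83.

23.83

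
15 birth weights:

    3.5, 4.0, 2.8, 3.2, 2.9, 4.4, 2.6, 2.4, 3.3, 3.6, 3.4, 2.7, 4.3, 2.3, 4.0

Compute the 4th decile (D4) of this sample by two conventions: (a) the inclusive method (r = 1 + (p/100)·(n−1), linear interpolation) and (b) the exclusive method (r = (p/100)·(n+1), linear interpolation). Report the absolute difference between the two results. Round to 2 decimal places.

Sorted: 2.3, 2.4, 2.6, 2.7, 2.8, 2.9, 3.2, 3.3, 3.4, 3.5, 3.6, 4.0, 4.0, 4.3, 4.4.
n = 15.
(a) r = 6.6; between ranks 6 (2.9) and 7 (3.2): 3.08.
(b) r = 6.4; between ranks 6 (2.9) and 7 (3.2): 3.02.
|3.08 − 3.02| = 0.06.

0.06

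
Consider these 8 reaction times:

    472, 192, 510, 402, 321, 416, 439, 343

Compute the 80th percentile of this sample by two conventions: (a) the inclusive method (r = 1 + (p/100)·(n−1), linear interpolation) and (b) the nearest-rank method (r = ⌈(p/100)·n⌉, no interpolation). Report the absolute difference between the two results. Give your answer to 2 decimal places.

Sorted: 192, 321, 343, 402, 416, 439, 472, 510.
n = 8.
(a) r = 6.6; between ranks 6 (439) and 7 (472): 458.8.
(b) the nearest-rank method: rank 7 → 472.
|458.8 − 472| = 13.2.

13.20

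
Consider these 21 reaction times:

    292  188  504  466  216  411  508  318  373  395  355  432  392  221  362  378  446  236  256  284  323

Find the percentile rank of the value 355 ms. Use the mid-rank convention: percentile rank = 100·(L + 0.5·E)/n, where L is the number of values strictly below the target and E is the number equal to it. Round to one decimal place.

45.2

Sorted: 188, 216, 221, 236, 256, 284, 292, 318, 323, 355, 362, 373, 378, 392, 395, 411, 432, 446, 466, 504, 508.
Count below 355: L = 9; count equal: E = 1; n = 21.
Percentile rank = 100·(9 + 0.5·1)/21 = 100·9.5/21 = 45.24.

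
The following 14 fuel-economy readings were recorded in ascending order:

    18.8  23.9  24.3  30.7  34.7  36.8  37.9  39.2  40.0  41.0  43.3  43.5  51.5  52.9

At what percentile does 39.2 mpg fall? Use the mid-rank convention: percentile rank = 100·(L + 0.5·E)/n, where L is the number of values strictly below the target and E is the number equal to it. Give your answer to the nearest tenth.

Count below 39.2: L = 7; count equal: E = 1; n = 14.
Percentile rank = 100·(7 + 0.5·1)/14 = 100·7.5/14 = 53.57.

53.6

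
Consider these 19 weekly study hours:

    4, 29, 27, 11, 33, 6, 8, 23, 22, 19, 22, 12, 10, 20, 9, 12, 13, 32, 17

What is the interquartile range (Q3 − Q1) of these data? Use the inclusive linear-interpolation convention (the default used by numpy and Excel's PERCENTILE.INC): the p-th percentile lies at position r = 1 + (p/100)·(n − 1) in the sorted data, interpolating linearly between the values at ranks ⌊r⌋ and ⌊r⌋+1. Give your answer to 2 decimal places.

12.00

Sorted: 4, 6, 8, 9, 10, 11, 12, 12, 13, 17, 19, 20, 22, 22, 23, 27, 29, 32, 33.
n = 19.
P25: r = 5.5; ranks 5–6 are 10, 11; interpolating gives 10.5.
P75: r = 14.5; ranks 14–15 are 22, 23; interpolating gives 22.5.
Difference: 22.5 − 10.5 = 12.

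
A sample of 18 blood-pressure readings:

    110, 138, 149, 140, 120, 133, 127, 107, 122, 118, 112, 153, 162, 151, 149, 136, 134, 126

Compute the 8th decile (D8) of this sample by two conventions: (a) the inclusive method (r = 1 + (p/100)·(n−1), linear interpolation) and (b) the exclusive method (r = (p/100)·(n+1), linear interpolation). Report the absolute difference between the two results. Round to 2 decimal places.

Sorted: 107, 110, 112, 118, 120, 122, 126, 127, 133, 134, 136, 138, 140, 149, 149, 151, 153, 162.
n = 18.
(a) r = 14.6; between ranks 14 (149) and 15 (149): 149.
(b) r = 15.2; between ranks 15 (149) and 16 (151): 149.4.
|149 − 149.4| = 0.4.

0.40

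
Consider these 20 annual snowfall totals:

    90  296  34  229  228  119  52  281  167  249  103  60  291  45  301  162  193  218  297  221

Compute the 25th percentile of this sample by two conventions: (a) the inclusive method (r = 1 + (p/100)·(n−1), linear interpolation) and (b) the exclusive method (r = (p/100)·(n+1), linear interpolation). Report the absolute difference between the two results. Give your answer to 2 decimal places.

6.50

Sorted: 34, 45, 52, 60, 90, 103, 119, 162, 167, 193, 218, 221, 228, 229, 249, 281, 291, 296, 297, 301.
n = 20.
(a) r = 5.75; between ranks 5 (90) and 6 (103): 99.75.
(b) r = 5.25; between ranks 5 (90) and 6 (103): 93.25.
|99.75 − 93.25| = 6.5.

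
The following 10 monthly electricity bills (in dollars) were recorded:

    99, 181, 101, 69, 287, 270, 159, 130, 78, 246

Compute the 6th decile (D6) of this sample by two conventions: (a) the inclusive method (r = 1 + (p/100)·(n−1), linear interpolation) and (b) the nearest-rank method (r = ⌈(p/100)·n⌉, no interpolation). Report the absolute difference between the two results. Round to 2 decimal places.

8.80

Sorted: 69, 78, 99, 101, 130, 159, 181, 246, 270, 287.
n = 10.
(a) r = 6.4; between ranks 6 (159) and 7 (181): 167.8.
(b) the nearest-rank method: rank 6 → 159.
|167.8 − 159| = 8.8.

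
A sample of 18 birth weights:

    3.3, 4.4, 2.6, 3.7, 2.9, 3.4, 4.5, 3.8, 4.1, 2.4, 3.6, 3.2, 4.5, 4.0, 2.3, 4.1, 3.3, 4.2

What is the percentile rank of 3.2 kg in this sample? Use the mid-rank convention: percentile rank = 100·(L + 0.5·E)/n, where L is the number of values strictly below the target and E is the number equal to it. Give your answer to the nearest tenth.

Sorted: 2.3, 2.4, 2.6, 2.9, 3.2, 3.3, 3.3, 3.4, 3.6, 3.7, 3.8, 4.0, 4.1, 4.1, 4.2, 4.4, 4.5, 4.5.
Count below 3.2: L = 4; count equal: E = 1; n = 18.
Percentile rank = 100·(4 + 0.5·1)/18 = 100·4.5/18 = 25.

25.0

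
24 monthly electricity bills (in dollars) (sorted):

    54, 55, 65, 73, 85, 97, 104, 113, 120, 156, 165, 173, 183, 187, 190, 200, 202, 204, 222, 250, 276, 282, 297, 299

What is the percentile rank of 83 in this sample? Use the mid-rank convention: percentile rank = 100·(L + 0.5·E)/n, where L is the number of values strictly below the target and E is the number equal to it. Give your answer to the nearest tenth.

Count below 83: L = 4; count equal: E = 0; n = 24.
Percentile rank = 100·(4 + 0.5·0)/24 = 100·4/24 = 16.67.

16.7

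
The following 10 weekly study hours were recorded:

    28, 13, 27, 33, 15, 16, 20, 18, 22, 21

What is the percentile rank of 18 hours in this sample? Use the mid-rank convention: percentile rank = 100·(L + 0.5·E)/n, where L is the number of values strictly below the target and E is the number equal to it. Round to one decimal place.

Sorted: 13, 15, 16, 18, 20, 21, 22, 27, 28, 33.
Count below 18: L = 3; count equal: E = 1; n = 10.
Percentile rank = 100·(3 + 0.5·1)/10 = 100·3.5/10 = 35.

35.0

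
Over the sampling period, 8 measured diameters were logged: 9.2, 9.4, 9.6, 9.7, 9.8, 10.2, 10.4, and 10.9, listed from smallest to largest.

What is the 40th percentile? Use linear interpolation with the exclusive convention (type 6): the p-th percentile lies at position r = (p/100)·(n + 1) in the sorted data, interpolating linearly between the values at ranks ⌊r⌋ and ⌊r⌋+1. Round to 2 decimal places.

n = 8.
r = (40/100)·(8 + 1) = 3.6.
Rank 3 is 9.6 and rank 4 is 9.7.
Interpolate: 9.6 + 0.6·(9.7 − 9.6) = 9.6 + 0.6·0.1 = 9.66.

9.66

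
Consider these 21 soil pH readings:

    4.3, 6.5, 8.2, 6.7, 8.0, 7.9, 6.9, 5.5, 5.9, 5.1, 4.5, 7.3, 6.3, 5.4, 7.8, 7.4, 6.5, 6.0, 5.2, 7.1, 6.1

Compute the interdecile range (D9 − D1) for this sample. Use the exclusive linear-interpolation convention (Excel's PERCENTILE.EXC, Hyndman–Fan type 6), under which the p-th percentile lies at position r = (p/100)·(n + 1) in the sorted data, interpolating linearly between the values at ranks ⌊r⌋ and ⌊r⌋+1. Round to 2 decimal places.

Sorted: 4.3, 4.5, 5.1, 5.2, 5.4, 5.5, 5.9, 6.0, 6.1, 6.3, 6.5, 6.5, 6.7, 6.9, 7.1, 7.3, 7.4, 7.8, 7.9, 8.0, 8.2.
n = 21.
P10: r = 2.2; ranks 2–3 are 4.5, 5.1; interpolating gives 4.62.
P90: r = 19.8; ranks 19–20 are 7.9, 8.0; interpolating gives 7.98.
Difference: 7.98 − 4.62 = 3.36.

3.36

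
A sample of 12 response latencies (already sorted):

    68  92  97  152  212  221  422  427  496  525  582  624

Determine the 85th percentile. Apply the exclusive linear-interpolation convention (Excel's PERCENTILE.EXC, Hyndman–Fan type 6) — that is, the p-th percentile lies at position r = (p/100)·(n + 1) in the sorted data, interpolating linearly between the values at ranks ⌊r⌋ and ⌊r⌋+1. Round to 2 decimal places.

n = 12.
r = (85/100)·(12 + 1) = 11.05.
Rank 11 is 582 and rank 12 is 624.
Interpolate: 582 + 0.05·(624 − 582) = 582 + 0.05·42 = 584.1.

584.10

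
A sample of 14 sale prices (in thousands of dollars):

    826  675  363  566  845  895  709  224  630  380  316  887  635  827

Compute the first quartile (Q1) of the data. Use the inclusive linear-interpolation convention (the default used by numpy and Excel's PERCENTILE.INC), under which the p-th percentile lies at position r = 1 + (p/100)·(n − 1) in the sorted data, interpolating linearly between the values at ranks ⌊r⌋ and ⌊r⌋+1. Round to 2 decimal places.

426.50

Sorted: 224, 316, 363, 380, 566, 630, 635, 675, 709, 826, 827, 845, 887, 895.
n = 14.
r = 1 + (25/100)·(14 − 1) = 1 + 3.25 = 4.25.
Rank 4 is 380 and rank 5 is 566.
Interpolate: 380 + 0.25·(566 − 380) = 380 + 0.25·186 = 426.5.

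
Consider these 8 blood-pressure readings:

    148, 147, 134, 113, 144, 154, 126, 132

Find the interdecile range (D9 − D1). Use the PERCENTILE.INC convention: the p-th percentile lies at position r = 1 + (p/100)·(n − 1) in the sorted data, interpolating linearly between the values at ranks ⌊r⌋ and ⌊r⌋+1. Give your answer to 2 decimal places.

Sorted: 113, 126, 132, 134, 144, 147, 148, 154.
n = 8.
P10: r = 1.7; ranks 1–2 are 113, 126; interpolating gives 122.1.
P90: r = 7.3; ranks 7–8 are 148, 154; interpolating gives 149.8.
Difference: 149.8 − 122.1 = 27.7.

27.70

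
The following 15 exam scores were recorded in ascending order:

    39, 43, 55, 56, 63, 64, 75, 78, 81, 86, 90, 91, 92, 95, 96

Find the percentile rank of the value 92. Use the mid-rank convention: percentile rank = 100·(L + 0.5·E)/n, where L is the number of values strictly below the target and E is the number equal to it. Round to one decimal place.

Count below 92: L = 12; count equal: E = 1; n = 15.
Percentile rank = 100·(12 + 0.5·1)/15 = 100·12.5/15 = 83.33.

83.3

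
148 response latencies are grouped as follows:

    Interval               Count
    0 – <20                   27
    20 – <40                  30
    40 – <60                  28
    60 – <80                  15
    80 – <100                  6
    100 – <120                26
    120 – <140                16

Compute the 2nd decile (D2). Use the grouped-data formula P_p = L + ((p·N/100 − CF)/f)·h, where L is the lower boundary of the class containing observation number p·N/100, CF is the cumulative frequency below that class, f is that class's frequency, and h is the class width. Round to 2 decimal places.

21.73

N = 148; target position k = 20/100 · 148 = 29.6.
Cumulative frequencies: 27, 57, 85, 100, 106, 132, 148.
Observation 29.6 falls in the class 20 – <40.
L = 20, CF = 27, f = 30, h = 20.
P20 = 20 + ((29.6 − 27)/30)·20 = 20 + 1.73333 = 21.7333.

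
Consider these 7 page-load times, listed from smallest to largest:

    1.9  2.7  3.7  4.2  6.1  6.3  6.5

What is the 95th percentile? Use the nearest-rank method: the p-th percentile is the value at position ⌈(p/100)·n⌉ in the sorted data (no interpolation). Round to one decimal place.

n = 7.
Position = ⌈95/100 · 7⌉ = ⌈6.65⌉ = 7.
The value at rank 7 is 6.5.

6.5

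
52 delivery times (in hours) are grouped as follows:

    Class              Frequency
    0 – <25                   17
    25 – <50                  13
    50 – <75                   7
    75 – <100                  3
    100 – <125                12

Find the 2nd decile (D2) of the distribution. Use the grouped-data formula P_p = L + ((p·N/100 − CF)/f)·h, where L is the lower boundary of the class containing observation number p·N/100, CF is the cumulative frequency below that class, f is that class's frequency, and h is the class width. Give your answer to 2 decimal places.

15.29

N = 52; target position k = 20/100 · 52 = 10.4.
Cumulative frequencies: 17, 30, 37, 40, 52.
Observation 10.4 falls in the class 0 – <25.
L = 0, CF = 0, f = 17, h = 25.
P20 = 0 + ((10.4 − 0)/17)·25 = 0 + 15.2941 = 15.2941.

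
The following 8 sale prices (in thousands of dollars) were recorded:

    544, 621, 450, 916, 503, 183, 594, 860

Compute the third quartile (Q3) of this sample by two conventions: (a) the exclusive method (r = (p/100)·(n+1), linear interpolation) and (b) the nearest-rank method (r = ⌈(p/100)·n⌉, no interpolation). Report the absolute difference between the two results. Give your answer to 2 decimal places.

Sorted: 183, 450, 503, 544, 594, 621, 860, 916.
n = 8.
(a) r = 6.75; between ranks 6 (621) and 7 (860): 800.25.
(b) the nearest-rank method: rank 6 → 621.
|800.25 − 621| = 179.25.

179.25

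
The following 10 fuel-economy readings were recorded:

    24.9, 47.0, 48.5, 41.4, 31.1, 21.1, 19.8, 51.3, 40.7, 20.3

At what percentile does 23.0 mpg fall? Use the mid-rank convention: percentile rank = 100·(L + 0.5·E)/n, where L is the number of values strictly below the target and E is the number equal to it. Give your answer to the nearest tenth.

30.0

Sorted: 19.8, 20.3, 21.1, 24.9, 31.1, 40.7, 41.4, 47.0, 48.5, 51.3.
Count below 23.0: L = 3; count equal: E = 0; n = 10.
Percentile rank = 100·(3 + 0.5·0)/10 = 100·3/10 = 30.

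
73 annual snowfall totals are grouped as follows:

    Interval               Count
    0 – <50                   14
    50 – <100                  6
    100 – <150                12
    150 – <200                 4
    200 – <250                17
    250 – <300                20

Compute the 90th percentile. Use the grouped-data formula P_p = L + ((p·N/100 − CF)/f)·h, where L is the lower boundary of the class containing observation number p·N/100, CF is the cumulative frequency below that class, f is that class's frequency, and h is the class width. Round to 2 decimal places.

N = 73; target position k = 90/100 · 73 = 65.7.
Cumulative frequencies: 14, 20, 32, 36, 53, 73.
Observation 65.7 falls in the class 250 – <300.
L = 250, CF = 53, f = 20, h = 50.
P90 = 250 + ((65.7 − 53)/20)·50 = 250 + 31.75 = 281.75.

281.75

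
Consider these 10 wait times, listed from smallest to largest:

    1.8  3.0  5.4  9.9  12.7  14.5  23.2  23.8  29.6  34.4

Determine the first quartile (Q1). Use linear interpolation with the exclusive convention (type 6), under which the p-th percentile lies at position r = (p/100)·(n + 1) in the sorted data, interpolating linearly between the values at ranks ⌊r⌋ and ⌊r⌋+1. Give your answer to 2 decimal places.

n = 10.
r = (25/100)·(10 + 1) = 2.75.
Rank 2 is 3.0 and rank 3 is 5.4.
Interpolate: 3.0 + 0.75·(5.4 − 3.0) = 3.0 + 0.75·2.4 = 4.8.

4.80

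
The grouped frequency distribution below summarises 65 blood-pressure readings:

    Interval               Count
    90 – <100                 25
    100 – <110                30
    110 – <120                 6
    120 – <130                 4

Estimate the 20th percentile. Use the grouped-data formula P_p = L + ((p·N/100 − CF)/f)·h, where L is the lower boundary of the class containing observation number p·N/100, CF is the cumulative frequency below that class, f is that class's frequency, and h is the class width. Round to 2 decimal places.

N = 65; target position k = 20/100 · 65 = 13.
Cumulative frequencies: 25, 55, 61, 65.
Observation 13 falls in the class 90 – <100.
L = 90, CF = 0, f = 25, h = 10.
P20 = 90 + ((13 − 0)/25)·10 = 90 + 5.2 = 95.2.

95.20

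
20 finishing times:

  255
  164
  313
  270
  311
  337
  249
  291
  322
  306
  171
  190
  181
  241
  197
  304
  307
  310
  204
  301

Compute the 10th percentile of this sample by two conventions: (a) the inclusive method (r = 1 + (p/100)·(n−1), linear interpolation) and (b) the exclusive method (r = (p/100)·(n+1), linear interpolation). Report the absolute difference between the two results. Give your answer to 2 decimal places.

Sorted: 164, 171, 181, 190, 197, 204, 241, 249, 255, 270, 291, 301, 304, 306, 307, 310, 311, 313, 322, 337.
n = 20.
(a) r = 2.9; between ranks 2 (171) and 3 (181): 180.
(b) r = 2.1; between ranks 2 (171) and 3 (181): 172.
|180 − 172| = 8.

8.00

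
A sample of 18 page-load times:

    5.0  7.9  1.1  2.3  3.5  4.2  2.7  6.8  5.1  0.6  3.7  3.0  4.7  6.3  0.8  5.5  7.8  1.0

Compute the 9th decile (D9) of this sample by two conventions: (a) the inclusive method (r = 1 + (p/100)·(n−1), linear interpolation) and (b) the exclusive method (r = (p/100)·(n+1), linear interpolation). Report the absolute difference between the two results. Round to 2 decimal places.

Sorted: 0.6, 0.8, 1.0, 1.1, 2.3, 2.7, 3.0, 3.5, 3.7, 4.2, 4.7, 5.0, 5.1, 5.5, 6.3, 6.8, 7.8, 7.9.
n = 18.
(a) r = 16.3; between ranks 16 (6.8) and 17 (7.8): 7.1.
(b) r = 17.1; between ranks 17 (7.8) and 18 (7.9): 7.81.
|7.1 − 7.81| = 0.71.

0.71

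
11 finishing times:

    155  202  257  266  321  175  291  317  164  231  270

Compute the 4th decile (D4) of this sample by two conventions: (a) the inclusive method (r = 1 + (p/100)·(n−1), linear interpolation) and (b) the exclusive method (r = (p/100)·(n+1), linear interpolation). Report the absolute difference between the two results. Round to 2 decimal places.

5.80

Sorted: 155, 164, 175, 202, 231, 257, 266, 270, 291, 317, 321.
n = 11.
(a) r = 5 → value at rank 5 = 231.
(b) r = 4.8; between ranks 4 (202) and 5 (231): 225.2.
|231 − 225.2| = 5.8.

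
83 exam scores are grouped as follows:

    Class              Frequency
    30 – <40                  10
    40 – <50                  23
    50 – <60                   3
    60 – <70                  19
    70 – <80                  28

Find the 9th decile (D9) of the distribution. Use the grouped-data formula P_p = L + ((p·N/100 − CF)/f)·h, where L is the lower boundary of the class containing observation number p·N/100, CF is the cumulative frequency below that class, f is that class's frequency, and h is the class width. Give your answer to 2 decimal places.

N = 83; target position k = 90/100 · 83 = 74.7.
Cumulative frequencies: 10, 33, 36, 55, 83.
Observation 74.7 falls in the class 70 – <80.
L = 70, CF = 55, f = 28, h = 10.
P90 = 70 + ((74.7 − 55)/28)·10 = 70 + 7.03571 = 77.0357.

77.04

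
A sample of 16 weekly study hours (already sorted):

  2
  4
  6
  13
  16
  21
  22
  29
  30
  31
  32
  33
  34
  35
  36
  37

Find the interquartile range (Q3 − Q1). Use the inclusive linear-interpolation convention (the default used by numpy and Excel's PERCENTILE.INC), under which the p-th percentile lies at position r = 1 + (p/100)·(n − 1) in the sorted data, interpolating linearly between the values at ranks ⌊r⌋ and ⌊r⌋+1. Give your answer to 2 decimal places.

18.00

n = 16.
P25: r = 4.75; ranks 4–5 are 13, 16; interpolating gives 15.25.
P75: r = 12.25; ranks 12–13 are 33, 34; interpolating gives 33.25.
Difference: 33.25 − 15.25 = 18.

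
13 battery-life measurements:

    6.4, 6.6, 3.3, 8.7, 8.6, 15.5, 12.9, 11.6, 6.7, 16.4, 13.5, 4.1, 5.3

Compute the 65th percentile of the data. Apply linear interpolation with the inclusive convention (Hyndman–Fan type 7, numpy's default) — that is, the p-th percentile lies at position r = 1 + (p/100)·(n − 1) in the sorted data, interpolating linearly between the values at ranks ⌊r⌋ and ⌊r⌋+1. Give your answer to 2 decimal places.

Sorted: 3.3, 4.1, 5.3, 6.4, 6.6, 6.7, 8.6, 8.7, 11.6, 12.9, 13.5, 15.5, 16.4.
n = 13.
r = 1 + (65/100)·(13 − 1) = 1 + 7.8 = 8.8.
Rank 8 is 8.7 and rank 9 is 11.6.
Interpolate: 8.7 + 0.8·(11.6 − 8.7) = 8.7 + 0.8·2.9 = 11.02.

11.02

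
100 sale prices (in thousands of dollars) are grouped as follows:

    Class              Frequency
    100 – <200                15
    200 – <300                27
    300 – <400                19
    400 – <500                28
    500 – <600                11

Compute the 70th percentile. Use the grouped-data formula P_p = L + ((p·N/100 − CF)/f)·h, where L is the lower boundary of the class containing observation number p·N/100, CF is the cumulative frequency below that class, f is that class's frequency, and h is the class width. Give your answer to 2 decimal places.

432.14

N = 100; target position k = 70/100 · 100 = 70.
Cumulative frequencies: 15, 42, 61, 89, 100.
Observation 70 falls in the class 400 – <500.
L = 400, CF = 61, f = 28, h = 100.
P70 = 400 + ((70 − 61)/28)·100 = 400 + 32.1429 = 432.143.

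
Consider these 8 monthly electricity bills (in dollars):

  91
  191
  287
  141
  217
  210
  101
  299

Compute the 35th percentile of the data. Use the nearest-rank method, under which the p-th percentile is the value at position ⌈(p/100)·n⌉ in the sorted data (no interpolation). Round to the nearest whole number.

141

Sorted: 91, 101, 141, 191, 210, 217, 287, 299.
n = 8.
Position = ⌈35/100 · 8⌉ = ⌈2.8⌉ = 3.
The value at rank 3 is 141.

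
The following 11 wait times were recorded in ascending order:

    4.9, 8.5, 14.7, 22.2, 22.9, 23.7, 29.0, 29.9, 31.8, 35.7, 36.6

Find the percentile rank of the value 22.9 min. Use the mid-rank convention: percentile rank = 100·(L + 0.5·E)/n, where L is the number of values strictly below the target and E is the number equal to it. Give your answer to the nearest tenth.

Count below 22.9: L = 4; count equal: E = 1; n = 11.
Percentile rank = 100·(4 + 0.5·1)/11 = 100·4.5/11 = 40.91.

40.9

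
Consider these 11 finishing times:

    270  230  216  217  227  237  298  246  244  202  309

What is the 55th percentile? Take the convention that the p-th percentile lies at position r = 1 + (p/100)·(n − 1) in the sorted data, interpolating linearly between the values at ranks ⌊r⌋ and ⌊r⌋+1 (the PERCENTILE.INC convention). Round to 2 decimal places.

240.50

Sorted: 202, 216, 217, 227, 230, 237, 244, 246, 270, 298, 309.
n = 11.
r = 1 + (55/100)·(11 − 1) = 1 + 5.5 = 6.5.
Rank 6 is 237 and rank 7 is 244.
Interpolate: 237 + 0.5·(244 − 237) = 237 + 0.5·7 = 240.5.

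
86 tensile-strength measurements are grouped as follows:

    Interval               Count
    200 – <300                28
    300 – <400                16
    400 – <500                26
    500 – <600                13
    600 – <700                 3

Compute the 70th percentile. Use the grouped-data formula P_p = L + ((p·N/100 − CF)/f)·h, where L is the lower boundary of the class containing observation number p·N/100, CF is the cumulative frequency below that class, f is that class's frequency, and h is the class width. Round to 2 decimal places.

N = 86; target position k = 70/100 · 86 = 60.2.
Cumulative frequencies: 28, 44, 70, 83, 86.
Observation 60.2 falls in the class 400 – <500.
L = 400, CF = 44, f = 26, h = 100.
P70 = 400 + ((60.2 − 44)/26)·100 = 400 + 62.3077 = 462.308.

462.31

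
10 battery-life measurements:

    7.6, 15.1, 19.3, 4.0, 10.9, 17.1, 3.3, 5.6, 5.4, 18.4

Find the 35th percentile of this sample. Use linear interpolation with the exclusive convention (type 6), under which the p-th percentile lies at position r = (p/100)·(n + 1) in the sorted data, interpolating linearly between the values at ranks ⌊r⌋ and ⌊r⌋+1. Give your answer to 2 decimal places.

Sorted: 3.3, 4.0, 5.4, 5.6, 7.6, 10.9, 15.1, 17.1, 18.4, 19.3.
n = 10.
r = (35/100)·(10 + 1) = 3.85.
Rank 3 is 5.4 and rank 4 is 5.6.
Interpolate: 5.4 + 0.85·(5.6 − 5.4) = 5.4 + 0.85·0.2 = 5.57.

5.57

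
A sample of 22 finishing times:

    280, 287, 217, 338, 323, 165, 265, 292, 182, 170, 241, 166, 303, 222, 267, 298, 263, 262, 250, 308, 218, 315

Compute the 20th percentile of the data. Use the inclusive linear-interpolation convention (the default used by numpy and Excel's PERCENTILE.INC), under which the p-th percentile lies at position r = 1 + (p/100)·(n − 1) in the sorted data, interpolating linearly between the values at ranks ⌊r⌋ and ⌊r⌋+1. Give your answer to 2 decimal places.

Sorted: 165, 166, 170, 182, 217, 218, 222, 241, 250, 262, 263, 265, 267, 280, 287, 292, 298, 303, 308, 315, 323, 338.
n = 22.
r = 1 + (20/100)·(22 − 1) = 1 + 4.2 = 5.2.
Rank 5 is 217 and rank 6 is 218.
Interpolate: 217 + 0.2·(218 − 217) = 217 + 0.2·1 = 217.2.

217.20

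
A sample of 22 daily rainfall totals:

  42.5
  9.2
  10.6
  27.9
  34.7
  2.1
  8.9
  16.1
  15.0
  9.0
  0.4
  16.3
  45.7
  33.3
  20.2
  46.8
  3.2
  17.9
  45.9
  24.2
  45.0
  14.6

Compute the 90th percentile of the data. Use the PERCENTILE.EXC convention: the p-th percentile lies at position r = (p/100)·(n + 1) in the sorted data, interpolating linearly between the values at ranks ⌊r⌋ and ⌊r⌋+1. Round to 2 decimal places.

Sorted: 0.4, 2.1, 3.2, 8.9, 9.0, 9.2, 10.6, 14.6, 15.0, 16.1, 16.3, 17.9, 20.2, 24.2, 27.9, 33.3, 34.7, 42.5, 45.0, 45.7, 45.9, 46.8.
n = 22.
r = (90/100)·(22 + 1) = 20.7.
Rank 20 is 45.7 and rank 21 is 45.9.
Interpolate: 45.7 + 0.7·(45.9 − 45.7) = 45.7 + 0.7·0.2 = 45.84.

45.84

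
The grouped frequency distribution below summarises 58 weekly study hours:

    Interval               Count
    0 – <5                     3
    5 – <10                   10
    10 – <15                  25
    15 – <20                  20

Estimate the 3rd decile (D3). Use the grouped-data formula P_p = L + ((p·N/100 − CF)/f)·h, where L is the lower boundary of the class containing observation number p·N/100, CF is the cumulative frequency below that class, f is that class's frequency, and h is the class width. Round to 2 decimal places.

10.88

N = 58; target position k = 30/100 · 58 = 17.4.
Cumulative frequencies: 3, 13, 38, 58.
Observation 17.4 falls in the class 10 – <15.
L = 10, CF = 13, f = 25, h = 5.
P30 = 10 + ((17.4 − 13)/25)·5 = 10 + 0.88 = 10.88.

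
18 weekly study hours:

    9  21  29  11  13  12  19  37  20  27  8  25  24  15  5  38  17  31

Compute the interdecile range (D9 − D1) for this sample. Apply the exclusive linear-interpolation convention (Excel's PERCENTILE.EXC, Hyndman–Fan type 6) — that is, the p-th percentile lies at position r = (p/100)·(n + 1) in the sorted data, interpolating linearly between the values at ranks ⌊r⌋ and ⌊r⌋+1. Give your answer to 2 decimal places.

Sorted: 5, 8, 9, 11, 12, 13, 15, 17, 19, 20, 21, 24, 25, 27, 29, 31, 37, 38.
n = 18.
P10: r = 1.9; ranks 1–2 are 5, 8; interpolating gives 7.7.
P90: r = 17.1; ranks 17–18 are 37, 38; interpolating gives 37.1.
Difference: 37.1 − 7.7 = 29.4.

29.40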